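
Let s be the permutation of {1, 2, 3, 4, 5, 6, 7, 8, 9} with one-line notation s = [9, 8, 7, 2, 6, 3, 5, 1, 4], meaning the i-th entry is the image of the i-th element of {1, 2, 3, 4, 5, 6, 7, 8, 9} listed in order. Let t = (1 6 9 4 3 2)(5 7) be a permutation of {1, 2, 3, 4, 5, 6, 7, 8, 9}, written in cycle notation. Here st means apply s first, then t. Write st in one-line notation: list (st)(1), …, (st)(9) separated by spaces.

4 8 5 1 9 2 7 6 3

For each element, apply s then t: 1 → 9 → 4; 2 → 8 → 8; 3 → 7 → 5; 4 → 2 → 1; 5 → 6 → 9; 6 → 3 → 2; 7 → 5 → 7; 8 → 1 → 6; 9 → 4 → 3.
Collecting the images, st = [4 8 5 1 9 2 7 6 3].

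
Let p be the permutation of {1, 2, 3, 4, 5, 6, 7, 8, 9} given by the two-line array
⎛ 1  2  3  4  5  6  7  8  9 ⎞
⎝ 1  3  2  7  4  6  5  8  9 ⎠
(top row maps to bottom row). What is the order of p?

6

Writing p as disjoint cycles, the cycle lengths are 3, 2, 1, 1, 1, 1.
The order of p is the least common multiple of its cycle lengths: lcm(3, 2) = 6.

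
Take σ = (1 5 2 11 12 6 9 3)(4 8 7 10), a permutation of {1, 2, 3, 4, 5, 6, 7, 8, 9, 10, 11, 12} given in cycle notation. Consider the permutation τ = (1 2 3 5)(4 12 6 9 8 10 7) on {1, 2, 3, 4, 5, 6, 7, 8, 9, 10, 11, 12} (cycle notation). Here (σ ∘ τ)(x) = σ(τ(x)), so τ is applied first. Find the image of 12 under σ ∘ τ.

First apply τ: τ(12) = 6, then σ(6) = 9. Thus (σ ∘ τ)(12) = 9.

9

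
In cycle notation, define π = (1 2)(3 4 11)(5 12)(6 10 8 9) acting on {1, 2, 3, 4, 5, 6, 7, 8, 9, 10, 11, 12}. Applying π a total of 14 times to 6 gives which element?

8

6 lies in the 4-cycle (6 10 8 9).
On a 4-cycle, π^4 is the identity, so π^14 = π^2 there (14 ≡ 2 mod 4).
Stepping 2 places around the cycle: 6 → 10 → 8.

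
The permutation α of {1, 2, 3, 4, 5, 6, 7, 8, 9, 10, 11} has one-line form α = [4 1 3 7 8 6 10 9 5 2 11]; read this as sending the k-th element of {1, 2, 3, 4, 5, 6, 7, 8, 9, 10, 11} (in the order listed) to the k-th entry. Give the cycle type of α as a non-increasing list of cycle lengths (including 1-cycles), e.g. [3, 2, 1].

[5, 3, 1, 1, 1]

The disjoint cycles are (1 4 7 10 2)(3)(5 8 9)(6)(11), with lengths 5, 3, 1, 1, 1 in non-increasing order.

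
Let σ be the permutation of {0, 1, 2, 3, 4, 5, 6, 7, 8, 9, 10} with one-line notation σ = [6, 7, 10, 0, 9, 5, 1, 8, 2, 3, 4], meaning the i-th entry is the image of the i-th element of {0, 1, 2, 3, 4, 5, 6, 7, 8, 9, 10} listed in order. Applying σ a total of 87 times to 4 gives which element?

Tracing 4 → 9 → … returns to 4 after 10 steps, so 4 lies in a 10-cycle (0 6 1 7 8 2 10 4 9 3).
On a 10-cycle, σ^10 is the identity, so σ^87 = σ^7 there (87 ≡ 7 mod 10).
Advancing 7 steps from 4: 4 → 9 → 3 → 0 → 6 → 1 → 7 → 8.

8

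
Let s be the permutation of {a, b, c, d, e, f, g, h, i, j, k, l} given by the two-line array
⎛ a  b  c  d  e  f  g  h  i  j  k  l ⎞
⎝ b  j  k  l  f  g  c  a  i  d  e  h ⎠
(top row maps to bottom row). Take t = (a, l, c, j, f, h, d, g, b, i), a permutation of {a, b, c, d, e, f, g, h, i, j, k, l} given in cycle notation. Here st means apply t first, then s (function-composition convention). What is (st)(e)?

f

(st)(e) = s(t(e)). t(e) = e, then s(e) = f. So (st)(e) = f.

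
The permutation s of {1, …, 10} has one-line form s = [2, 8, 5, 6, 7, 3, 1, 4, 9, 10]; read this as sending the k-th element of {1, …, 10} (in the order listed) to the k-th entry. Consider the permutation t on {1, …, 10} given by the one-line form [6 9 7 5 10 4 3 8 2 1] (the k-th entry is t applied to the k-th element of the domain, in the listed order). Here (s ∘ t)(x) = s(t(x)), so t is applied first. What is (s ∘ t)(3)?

1

(s ∘ t)(3) = s(t(3)). t(3) = 7, then s(7) = 1. So (s ∘ t)(3) = 1.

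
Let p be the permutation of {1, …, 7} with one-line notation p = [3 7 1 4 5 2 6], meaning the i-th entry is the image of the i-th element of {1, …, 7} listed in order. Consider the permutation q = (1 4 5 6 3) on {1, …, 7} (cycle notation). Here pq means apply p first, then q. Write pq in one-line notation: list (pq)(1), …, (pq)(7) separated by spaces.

(pq)(x) = q(p(x)). Computing each image: q(p(1)) = q(3) = 1, q(p(2)) = q(7) = 7, q(p(3)) = q(1) = 4, q(p(4)) = q(4) = 5, q(p(5)) = q(5) = 6, q(p(6)) = q(2) = 2, q(p(7)) = q(6) = 3.
Hence pq = [1 7 4 5 6 2 3].

1 7 4 5 6 2 3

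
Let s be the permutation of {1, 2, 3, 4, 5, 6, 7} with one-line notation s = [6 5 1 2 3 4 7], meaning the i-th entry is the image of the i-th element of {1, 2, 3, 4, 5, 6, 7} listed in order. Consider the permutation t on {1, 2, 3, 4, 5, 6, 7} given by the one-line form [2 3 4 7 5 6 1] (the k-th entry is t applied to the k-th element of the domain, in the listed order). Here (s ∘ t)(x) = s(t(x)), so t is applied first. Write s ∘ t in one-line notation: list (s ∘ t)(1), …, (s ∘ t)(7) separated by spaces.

5 1 2 7 3 4 6

(s ∘ t)(x) = s(t(x)). Computing each image: s(t(1)) = s(2) = 5, s(t(2)) = s(3) = 1, s(t(3)) = s(4) = 2, s(t(4)) = s(7) = 7, s(t(5)) = s(5) = 3, s(t(6)) = s(6) = 4, s(t(7)) = s(1) = 6.
Hence s ∘ t = [5 1 2 7 3 4 6].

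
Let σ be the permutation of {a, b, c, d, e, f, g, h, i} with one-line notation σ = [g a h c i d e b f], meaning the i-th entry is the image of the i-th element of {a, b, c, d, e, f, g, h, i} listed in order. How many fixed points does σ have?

No element satisfies σ(x) = x, so there are 0 fixed points.

0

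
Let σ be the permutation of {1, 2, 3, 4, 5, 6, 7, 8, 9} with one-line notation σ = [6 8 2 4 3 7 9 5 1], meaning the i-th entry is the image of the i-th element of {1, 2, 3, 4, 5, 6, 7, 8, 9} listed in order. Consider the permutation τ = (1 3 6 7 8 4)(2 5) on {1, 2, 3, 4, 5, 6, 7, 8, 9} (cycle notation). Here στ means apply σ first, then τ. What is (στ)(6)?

(στ)(6) = τ(σ(6)). σ(6) = 7, then τ(7) = 8. So (στ)(6) = 8.

8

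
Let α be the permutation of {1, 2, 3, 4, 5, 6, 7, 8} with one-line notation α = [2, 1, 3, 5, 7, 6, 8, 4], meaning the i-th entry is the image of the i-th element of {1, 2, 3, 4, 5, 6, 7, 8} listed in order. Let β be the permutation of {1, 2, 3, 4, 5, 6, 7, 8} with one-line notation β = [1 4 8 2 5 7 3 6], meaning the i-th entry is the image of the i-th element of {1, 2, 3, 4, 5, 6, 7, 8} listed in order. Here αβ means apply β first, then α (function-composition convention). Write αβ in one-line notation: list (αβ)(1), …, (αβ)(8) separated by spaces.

2 5 4 1 7 8 3 6

(αβ)(x) = α(β(x)). Computing each image: α(β(1)) = α(1) = 2, α(β(2)) = α(4) = 5, α(β(3)) = α(8) = 4, α(β(4)) = α(2) = 1, α(β(5)) = α(5) = 7, α(β(6)) = α(7) = 8, α(β(7)) = α(3) = 3, α(β(8)) = α(6) = 6.
Hence αβ = [2 5 4 1 7 8 3 6].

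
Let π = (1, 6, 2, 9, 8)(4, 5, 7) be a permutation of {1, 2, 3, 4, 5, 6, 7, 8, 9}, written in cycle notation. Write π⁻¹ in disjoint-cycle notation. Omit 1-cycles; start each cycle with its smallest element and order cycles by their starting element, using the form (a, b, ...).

(1, 8, 9, 2, 6)(4, 7, 5)

If π sends a → b within a cycle, π⁻¹ sends b → a; equivalently, reverse each cycle.
Reversing each cycle of π and rotating so the smallest element leads gives (1, 8, 9, 2, 6)(4, 7, 5).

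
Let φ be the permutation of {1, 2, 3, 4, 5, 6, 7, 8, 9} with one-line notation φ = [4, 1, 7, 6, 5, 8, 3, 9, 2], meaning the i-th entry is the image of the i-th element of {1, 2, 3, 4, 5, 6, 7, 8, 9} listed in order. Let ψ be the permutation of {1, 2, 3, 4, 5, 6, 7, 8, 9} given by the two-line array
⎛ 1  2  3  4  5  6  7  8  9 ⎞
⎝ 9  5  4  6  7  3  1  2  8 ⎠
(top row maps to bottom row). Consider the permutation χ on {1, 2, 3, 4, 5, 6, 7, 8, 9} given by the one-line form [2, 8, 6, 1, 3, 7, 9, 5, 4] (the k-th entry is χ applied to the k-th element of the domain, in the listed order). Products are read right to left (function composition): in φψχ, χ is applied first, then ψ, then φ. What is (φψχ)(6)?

4

Apply the permutations in order: χ(6) = 7, then ψ(7) = 1, then φ(1) = 4. So (φψχ)(6) = 4.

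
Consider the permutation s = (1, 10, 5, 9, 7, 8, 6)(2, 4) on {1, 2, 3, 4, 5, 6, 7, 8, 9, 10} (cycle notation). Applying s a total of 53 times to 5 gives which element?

5 lies in the 7-cycle (1, 10, 5, 9, 7, 8, 6).
Powers repeat with period 7 on this cycle, and 53 mod 7 = 4, so s^53(5) = s^4(5).
Stepping 4 places around the cycle: 5 → 9 → 7 → 8 → 6.

6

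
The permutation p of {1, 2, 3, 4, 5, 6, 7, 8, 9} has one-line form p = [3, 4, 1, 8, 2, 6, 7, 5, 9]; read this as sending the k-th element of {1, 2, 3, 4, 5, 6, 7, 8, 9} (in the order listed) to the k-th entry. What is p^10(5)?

Tracing 5 → 2 → … returns to 5 after 4 steps, so 5 lies in a 4-cycle (2, 4, 8, 5).
Since the cycle has length 4, p^10 acts on it the same as p^2 (10 mod 4 = 2).
Advancing 2 steps from 5: 5 → 2 → 4.

4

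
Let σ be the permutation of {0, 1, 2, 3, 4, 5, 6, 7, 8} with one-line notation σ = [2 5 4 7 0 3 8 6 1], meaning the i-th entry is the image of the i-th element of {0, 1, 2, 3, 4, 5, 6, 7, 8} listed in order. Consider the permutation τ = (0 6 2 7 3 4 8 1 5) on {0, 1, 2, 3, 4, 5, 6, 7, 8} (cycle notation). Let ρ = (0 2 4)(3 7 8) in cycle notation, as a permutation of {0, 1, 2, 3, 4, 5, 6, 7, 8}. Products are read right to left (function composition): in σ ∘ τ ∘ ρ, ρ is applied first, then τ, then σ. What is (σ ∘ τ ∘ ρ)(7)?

Apply the permutations in order: ρ(7) = 8, then τ(8) = 1, then σ(1) = 5. So (σ ∘ τ ∘ ρ)(7) = 5.

5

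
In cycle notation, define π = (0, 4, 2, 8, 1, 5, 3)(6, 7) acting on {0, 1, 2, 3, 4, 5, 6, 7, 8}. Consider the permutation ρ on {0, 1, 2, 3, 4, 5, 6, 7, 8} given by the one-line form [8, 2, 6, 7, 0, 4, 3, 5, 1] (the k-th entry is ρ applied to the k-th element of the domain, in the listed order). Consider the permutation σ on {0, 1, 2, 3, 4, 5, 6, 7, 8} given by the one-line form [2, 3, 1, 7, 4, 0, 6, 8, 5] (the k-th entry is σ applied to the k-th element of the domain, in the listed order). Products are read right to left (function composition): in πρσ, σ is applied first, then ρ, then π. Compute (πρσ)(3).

3

(πρσ)(3) = π(ρ(σ(3))). σ(3) = 7, then ρ(7) = 5, then π(5) = 3, so the result is 3.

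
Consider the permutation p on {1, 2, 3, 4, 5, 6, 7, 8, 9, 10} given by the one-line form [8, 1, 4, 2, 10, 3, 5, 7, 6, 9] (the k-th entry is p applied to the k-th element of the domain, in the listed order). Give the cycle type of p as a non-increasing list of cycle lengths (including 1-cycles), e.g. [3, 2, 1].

The disjoint cycles are (1, 8, 7, 5, 10, 9, 6, 3, 4, 2), with lengths 10 in non-increasing order.

[10]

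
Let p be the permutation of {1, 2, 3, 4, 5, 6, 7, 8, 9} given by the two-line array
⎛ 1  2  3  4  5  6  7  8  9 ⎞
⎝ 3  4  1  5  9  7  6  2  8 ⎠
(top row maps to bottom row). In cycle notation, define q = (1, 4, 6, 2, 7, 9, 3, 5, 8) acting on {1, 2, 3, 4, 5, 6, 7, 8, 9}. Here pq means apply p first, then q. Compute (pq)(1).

5

(pq)(1) = q(p(1)). p(1) = 3, then q(3) = 5. So (pq)(1) = 5.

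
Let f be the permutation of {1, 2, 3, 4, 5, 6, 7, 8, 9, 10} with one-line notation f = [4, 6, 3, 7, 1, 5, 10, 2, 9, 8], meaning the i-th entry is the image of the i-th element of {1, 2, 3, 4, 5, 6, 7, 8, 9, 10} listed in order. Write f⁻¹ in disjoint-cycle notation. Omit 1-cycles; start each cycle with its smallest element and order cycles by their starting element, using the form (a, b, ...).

The cycle decomposition of f is (1, 4, 7, 10, 8, 2, 6, 5).
Reversing each cycle (and rotating so the smallest element leads) gives f⁻¹ = (1, 5, 6, 2, 8, 10, 7, 4).

(1, 5, 6, 2, 8, 10, 7, 4)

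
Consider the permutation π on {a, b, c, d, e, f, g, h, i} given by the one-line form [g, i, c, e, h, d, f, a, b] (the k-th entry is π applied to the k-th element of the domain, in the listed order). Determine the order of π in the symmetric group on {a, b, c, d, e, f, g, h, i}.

The disjoint-cycle form of π has cycle lengths 6, 2, 1.
The order of π is the least common multiple of its cycle lengths: lcm(6, 2) = 6.

6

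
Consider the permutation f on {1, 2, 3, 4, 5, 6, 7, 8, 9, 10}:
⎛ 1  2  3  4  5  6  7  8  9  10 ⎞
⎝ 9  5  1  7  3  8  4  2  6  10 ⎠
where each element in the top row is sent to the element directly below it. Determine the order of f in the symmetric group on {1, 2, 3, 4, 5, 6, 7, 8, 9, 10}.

Writing f as disjoint cycles, the cycle lengths are 7, 2, 1.
Since disjoint cycles commute, ord(f) = lcm(7, 2) = 14.

14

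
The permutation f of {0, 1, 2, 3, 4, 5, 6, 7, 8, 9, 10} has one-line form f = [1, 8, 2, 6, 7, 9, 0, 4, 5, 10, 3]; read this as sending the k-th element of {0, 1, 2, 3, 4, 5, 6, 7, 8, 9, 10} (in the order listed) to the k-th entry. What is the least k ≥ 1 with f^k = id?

8

The disjoint-cycle form of f has cycle lengths 8, 2, 1.
The order of f is the least common multiple of its cycle lengths: lcm(8, 2) = 8.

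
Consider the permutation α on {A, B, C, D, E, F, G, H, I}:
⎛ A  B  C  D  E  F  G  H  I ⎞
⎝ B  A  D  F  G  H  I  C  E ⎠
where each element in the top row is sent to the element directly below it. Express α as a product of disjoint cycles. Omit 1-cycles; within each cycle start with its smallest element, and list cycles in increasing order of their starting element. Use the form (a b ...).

Iterating α from A gives A → B → A; that is the 2-cycle (A B).
Repeating from the next unused element and collecting all non-trivial cycles gives (A B)(C D F H)(E G I).

(A B)(C D F H)(E G I)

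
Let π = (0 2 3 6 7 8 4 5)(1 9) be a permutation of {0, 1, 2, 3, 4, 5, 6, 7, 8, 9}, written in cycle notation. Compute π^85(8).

3

8 lies in the 8-cycle (0 2 3 6 7 8 4 5).
On an 8-cycle, π^8 is the identity, so π^85 = π^5 there (85 ≡ 5 mod 8).
Stepping 5 places around the cycle: 8 → 4 → 5 → 0 → 2 → 3.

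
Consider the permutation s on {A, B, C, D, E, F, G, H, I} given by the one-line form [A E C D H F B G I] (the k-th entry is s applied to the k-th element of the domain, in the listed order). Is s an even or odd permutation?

In disjoint-cycle form the cycle lengths are 4, 1, 1, 1, 1, 1.
A cycle is odd iff its length is even; s has 1 even-length cycle, so sgn(s) = (−1)^1 and s is odd.

odd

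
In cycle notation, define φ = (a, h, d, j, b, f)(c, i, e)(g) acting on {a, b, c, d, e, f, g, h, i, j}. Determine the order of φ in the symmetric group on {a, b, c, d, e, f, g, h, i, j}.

The cycle type of φ is (6, 3, 1).
Since disjoint cycles commute, ord(φ) = lcm(6, 3) = 6.

6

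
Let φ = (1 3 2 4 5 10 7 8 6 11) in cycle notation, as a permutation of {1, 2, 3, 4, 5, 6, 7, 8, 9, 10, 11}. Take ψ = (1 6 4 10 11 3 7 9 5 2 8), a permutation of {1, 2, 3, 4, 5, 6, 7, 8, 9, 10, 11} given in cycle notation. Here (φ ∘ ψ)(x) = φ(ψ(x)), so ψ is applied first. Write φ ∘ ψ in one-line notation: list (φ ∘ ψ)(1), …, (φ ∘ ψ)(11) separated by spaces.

11 6 8 7 4 5 9 3 10 1 2

(φ ∘ ψ)(x) = φ(ψ(x)). Computing each image: φ(ψ(1)) = φ(6) = 11, φ(ψ(2)) = φ(8) = 6, φ(ψ(3)) = φ(7) = 8, φ(ψ(4)) = φ(10) = 7, φ(ψ(5)) = φ(2) = 4, φ(ψ(6)) = φ(4) = 5, φ(ψ(7)) = φ(9) = 9, φ(ψ(8)) = φ(1) = 3, φ(ψ(9)) = φ(5) = 10, φ(ψ(10)) = φ(11) = 1, φ(ψ(11)) = φ(3) = 2.
Hence φ ∘ ψ = [11 6 8 7 4 5 9 3 10 1 2].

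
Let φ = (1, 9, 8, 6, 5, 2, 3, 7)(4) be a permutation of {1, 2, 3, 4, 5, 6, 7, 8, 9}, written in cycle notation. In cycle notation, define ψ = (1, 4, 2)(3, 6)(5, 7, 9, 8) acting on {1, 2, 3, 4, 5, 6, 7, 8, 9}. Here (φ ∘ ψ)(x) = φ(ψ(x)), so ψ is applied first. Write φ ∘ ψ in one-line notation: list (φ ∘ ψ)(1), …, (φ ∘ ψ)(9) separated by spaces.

4 9 5 3 1 7 8 2 6

For each element, apply ψ then φ: 1 → 4 → 4; 2 → 1 → 9; 3 → 6 → 5; 4 → 2 → 3; 5 → 7 → 1; 6 → 3 → 7; 7 → 9 → 8; 8 → 5 → 2; 9 → 8 → 6.
Collecting the images, φ ∘ ψ = [4 9 5 3 1 7 8 2 6].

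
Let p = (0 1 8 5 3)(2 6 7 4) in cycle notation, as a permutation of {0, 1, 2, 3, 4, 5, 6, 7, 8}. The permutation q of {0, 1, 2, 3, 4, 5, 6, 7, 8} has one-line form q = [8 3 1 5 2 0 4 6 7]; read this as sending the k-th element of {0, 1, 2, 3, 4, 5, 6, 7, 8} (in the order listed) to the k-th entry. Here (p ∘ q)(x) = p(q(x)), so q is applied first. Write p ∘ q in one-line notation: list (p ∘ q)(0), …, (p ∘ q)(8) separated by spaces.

5 0 8 3 6 1 2 7 4

For each element, apply q then p: 0 → 8 → 5; 1 → 3 → 0; 2 → 1 → 8; 3 → 5 → 3; 4 → 2 → 6; 5 → 0 → 1; 6 → 4 → 2; 7 → 6 → 7; 8 → 7 → 4.
Collecting the images, p ∘ q = [5 0 8 3 6 1 2 7 4].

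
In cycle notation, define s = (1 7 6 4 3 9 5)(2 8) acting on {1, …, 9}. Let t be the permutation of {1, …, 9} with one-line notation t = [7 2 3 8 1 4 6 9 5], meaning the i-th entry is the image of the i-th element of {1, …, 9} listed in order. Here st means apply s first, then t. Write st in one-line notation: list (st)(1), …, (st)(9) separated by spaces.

6 9 5 3 7 8 4 2 1

For each element, apply s then t: 1 → 7 → 6; 2 → 8 → 9; 3 → 9 → 5; 4 → 3 → 3; 5 → 1 → 7; 6 → 4 → 8; 7 → 6 → 4; 8 → 2 → 2; 9 → 5 → 1.
So st in one-line form is 6 9 5 3 7 8 4 2 1.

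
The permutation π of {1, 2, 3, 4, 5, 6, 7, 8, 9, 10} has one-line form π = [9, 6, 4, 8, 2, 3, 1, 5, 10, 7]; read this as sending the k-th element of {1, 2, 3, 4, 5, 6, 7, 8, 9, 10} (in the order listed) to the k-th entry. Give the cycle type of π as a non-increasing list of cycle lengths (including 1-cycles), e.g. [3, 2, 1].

[6, 4]

The disjoint cycles are (1 9 10 7)(2 6 3 4 8 5), with lengths 6, 4 in non-increasing order.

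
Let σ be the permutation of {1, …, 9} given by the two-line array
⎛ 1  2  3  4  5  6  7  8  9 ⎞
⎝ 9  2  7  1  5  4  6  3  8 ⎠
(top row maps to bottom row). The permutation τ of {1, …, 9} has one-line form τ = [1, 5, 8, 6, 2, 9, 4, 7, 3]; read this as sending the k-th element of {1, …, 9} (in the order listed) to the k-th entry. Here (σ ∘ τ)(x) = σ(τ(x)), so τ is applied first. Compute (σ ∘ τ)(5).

2

τ(5) = 2, then σ(2) = 2; composing gives (σ ∘ τ)(5) = 2.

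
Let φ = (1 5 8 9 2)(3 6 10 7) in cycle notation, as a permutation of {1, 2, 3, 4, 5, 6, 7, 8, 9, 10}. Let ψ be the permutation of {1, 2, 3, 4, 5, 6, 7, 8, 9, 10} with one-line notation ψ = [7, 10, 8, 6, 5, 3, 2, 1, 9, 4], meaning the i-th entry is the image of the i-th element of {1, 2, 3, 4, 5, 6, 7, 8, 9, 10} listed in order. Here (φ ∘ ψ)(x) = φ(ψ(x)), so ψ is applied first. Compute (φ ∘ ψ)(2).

7

(φ ∘ ψ)(2) = φ(ψ(2)). ψ(2) = 10, then φ(10) = 7. So (φ ∘ ψ)(2) = 7.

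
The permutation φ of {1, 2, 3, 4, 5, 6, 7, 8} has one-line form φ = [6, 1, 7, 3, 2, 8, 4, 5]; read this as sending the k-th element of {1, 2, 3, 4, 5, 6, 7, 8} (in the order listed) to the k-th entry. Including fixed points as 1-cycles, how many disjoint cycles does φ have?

2

The cycle decomposition is (1 6 8 5 2)(3 7 4), which has 2 cycles (counting 1-cycles).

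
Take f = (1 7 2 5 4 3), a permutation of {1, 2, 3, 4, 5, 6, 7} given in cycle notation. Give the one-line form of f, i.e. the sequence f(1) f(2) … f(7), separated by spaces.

7 5 1 3 4 6 2

Image by image: 1↦7, 2↦5, 3↦1, 4↦3, 5↦4, 6↦6, 7↦2.
Listing these in domain order gives 7 5 1 3 4 6 2.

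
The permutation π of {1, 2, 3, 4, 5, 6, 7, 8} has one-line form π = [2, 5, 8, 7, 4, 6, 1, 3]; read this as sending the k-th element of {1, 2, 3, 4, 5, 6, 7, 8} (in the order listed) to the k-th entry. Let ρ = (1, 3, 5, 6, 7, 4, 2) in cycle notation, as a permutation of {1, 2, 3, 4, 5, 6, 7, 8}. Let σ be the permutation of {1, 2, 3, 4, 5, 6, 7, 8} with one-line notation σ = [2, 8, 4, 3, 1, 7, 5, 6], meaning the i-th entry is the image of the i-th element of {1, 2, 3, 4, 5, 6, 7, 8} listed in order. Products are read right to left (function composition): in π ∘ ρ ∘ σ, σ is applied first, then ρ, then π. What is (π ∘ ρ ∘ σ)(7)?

6

Apply the permutations in order: σ(7) = 5, then ρ(5) = 6, then π(6) = 6. So (π ∘ ρ ∘ σ)(7) = 6.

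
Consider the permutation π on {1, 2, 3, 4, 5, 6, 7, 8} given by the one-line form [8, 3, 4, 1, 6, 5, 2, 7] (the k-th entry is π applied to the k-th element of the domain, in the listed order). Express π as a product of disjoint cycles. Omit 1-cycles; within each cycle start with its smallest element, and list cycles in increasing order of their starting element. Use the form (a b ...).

(1 8 7 2 3 4)(5 6)

Start at 1 and follow images: 1 → 8 → 7 → 2 → 3 → 4 → 1, giving the cycle (1 8 7 2 3 4).
Repeating from the next unused element and collecting all non-trivial cycles gives (1 8 7 2 3 4)(5 6).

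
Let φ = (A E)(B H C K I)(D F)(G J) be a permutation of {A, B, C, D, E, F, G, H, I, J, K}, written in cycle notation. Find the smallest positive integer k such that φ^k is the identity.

10

The cycle type of φ is (5, 2, 2, 2).
The order is lcm(5, 2, 2, 2) = 10.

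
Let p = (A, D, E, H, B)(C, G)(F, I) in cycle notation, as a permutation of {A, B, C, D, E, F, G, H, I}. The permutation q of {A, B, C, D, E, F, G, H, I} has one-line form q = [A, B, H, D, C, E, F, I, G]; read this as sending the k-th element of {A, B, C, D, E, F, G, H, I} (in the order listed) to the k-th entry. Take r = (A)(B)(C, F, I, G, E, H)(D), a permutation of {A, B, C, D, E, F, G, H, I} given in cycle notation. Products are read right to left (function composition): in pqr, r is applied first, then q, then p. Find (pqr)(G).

Chase G: r(G) = E; q(E) = C; p(C) = G. Hence (pqr)(G) = G.

G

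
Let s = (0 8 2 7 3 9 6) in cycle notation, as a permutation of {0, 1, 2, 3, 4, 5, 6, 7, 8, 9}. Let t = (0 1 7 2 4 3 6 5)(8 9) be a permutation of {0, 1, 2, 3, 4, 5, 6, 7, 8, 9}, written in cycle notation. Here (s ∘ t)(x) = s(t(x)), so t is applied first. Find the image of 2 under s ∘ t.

4

(s ∘ t)(2) = s(t(2)). t(2) = 4, then s(4) = 4. So (s ∘ t)(2) = 4.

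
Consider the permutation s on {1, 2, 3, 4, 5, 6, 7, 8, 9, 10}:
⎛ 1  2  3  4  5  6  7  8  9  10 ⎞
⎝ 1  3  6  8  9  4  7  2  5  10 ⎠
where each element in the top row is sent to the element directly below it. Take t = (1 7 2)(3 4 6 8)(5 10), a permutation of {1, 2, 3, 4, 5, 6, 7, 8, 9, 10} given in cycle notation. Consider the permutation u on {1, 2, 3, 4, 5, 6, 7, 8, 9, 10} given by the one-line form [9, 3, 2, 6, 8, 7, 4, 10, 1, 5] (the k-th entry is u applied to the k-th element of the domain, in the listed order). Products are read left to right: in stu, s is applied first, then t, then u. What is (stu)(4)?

(stu)(4) = u(t(s(4))). s(4) = 8, then t(8) = 3, then u(3) = 2, so the result is 2.

2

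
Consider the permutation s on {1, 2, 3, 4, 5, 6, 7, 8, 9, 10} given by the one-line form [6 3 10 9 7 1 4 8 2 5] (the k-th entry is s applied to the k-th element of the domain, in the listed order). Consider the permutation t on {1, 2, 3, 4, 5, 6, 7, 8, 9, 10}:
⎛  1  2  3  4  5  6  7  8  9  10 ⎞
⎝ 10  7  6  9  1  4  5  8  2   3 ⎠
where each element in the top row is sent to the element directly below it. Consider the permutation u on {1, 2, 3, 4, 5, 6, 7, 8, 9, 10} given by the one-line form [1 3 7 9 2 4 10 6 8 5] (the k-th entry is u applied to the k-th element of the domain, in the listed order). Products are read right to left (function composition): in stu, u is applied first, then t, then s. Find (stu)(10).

6

Apply the permutations in order: u(10) = 5, then t(5) = 1, then s(1) = 6. So (stu)(10) = 6.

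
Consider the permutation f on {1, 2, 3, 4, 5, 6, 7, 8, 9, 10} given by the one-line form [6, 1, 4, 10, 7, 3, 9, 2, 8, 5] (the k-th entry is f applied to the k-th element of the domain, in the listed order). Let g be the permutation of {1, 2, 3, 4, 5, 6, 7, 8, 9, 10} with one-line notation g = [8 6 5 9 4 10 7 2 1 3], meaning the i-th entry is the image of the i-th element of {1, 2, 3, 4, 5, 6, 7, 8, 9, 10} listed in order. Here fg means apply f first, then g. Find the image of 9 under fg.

f(9) = 8, then g(8) = 2; composing gives (fg)(9) = 2.

2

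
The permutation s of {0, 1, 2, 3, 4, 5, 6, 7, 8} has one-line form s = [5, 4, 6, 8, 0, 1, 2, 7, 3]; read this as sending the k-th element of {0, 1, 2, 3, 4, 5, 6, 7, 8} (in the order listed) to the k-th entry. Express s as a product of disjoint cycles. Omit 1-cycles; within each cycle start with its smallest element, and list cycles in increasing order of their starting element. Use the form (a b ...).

(0 5 1 4)(2 6)(3 8)

From 0: 0 → 5 → 1 → 4 → 0, closing the cycle (0 5 1 4).
Repeating from the next unused element and collecting all non-trivial cycles gives (0 5 1 4)(2 6)(3 8).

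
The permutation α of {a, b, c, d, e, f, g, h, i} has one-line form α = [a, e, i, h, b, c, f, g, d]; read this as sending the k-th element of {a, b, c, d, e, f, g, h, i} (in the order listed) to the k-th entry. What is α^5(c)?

f

Tracing c → i → … returns to c after 6 steps, so c lies in a 6-cycle (c, i, d, h, g, f).
Advancing 5 steps from c: c → i → d → h → g → f.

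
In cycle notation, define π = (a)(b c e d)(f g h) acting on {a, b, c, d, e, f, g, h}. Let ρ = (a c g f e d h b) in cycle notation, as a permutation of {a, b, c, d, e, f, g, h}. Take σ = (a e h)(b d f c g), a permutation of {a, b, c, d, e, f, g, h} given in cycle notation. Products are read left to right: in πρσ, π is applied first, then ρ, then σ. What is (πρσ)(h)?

Chase h: π(h) = f; ρ(f) = e; σ(e) = h. Hence (πρσ)(h) = h.

h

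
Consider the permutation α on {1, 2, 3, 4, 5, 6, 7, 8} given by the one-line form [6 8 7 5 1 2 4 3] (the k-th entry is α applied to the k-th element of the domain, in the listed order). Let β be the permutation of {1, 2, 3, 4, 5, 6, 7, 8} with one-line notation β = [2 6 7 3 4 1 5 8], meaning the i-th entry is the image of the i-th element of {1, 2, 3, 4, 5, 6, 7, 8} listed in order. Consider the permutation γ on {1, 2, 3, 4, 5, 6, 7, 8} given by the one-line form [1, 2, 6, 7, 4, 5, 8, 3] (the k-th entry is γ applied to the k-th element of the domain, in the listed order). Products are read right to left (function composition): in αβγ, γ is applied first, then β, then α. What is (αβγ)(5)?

Apply the permutations in order: γ(5) = 4, then β(4) = 3, then α(3) = 7. So (αβγ)(5) = 7.

7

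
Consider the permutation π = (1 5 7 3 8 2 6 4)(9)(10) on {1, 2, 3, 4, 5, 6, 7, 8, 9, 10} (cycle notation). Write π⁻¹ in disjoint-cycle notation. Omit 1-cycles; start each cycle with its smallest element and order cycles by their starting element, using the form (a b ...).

If π sends a → b within a cycle, π⁻¹ sends b → a; equivalently, reverse each cycle.
After reversing and putting each cycle's least element first, π⁻¹ = (1 4 6 2 8 3 7 5).

(1 4 6 2 8 3 7 5)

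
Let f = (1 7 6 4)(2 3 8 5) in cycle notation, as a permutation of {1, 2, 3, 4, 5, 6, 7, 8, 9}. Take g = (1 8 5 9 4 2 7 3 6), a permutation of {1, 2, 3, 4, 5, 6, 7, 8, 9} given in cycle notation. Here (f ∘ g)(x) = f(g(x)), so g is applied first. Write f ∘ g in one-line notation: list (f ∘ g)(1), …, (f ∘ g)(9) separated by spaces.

5 6 4 3 9 7 8 2 1

(f ∘ g)(x) = f(g(x)). Computing each image: f(g(1)) = f(8) = 5, f(g(2)) = f(7) = 6, f(g(3)) = f(6) = 4, f(g(4)) = f(2) = 3, f(g(5)) = f(9) = 9, f(g(6)) = f(1) = 7, f(g(7)) = f(3) = 8, f(g(8)) = f(5) = 2, f(g(9)) = f(4) = 1.
Hence f ∘ g = [5 6 4 3 9 7 8 2 1].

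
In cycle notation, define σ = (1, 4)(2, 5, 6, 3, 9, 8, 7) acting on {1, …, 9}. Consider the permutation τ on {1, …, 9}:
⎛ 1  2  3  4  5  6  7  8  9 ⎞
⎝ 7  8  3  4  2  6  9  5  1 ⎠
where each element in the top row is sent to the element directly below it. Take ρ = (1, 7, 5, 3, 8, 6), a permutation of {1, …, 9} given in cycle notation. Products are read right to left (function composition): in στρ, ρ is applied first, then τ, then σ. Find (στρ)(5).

9

Apply the permutations in order: ρ(5) = 3, then τ(3) = 3, then σ(3) = 9. So (στρ)(5) = 9.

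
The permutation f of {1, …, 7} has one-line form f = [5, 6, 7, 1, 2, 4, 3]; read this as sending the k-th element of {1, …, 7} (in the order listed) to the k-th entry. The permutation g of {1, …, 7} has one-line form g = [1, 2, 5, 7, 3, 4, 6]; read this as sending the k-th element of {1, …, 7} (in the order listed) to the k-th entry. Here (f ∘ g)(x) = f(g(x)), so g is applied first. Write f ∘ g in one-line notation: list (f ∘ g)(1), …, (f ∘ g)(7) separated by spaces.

5 6 2 3 7 1 4

Chase each element through g then f: 1 → 1 → 5; 2 → 2 → 6; 3 → 5 → 2; 4 → 7 → 3; 5 → 3 → 7; 6 → 4 → 1; 7 → 6 → 4.
So f ∘ g in one-line form is 5 6 2 3 7 1 4.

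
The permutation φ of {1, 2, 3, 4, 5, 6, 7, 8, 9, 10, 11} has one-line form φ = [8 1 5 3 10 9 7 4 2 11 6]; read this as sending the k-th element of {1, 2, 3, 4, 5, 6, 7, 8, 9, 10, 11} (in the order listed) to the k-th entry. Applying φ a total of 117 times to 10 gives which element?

4

Tracing 10 → 11 → … returns to 10 after 10 steps, so 10 lies in a 10-cycle (1, 8, 4, 3, 5, 10, 11, 6, 9, 2).
Since the cycle has length 10, φ^117 acts on it the same as φ^7 (117 mod 10 = 7).
Stepping 7 places around the cycle: 10 → 11 → 6 → 9 → 2 → 1 → 8 → 4.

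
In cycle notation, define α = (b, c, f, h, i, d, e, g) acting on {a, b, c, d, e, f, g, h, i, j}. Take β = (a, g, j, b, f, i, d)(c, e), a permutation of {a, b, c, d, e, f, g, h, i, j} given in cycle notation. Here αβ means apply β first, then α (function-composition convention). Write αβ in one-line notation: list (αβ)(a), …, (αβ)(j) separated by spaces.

Chase each element through β then α: a → g → b; b → f → h; c → e → g; d → a → a; e → c → f; f → i → d; g → j → j; h → h → i; i → d → e; j → b → c.
Collecting the images, αβ = [b h g a f d j i e c].

b h g a f d j i e c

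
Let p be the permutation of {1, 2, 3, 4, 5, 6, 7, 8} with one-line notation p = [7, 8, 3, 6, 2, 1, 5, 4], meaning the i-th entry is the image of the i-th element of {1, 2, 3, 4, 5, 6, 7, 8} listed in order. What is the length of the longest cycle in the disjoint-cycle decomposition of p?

Decomposing into disjoint cycles gives (1, 7, 5, 2, 8, 4, 6); the longest has length 7.

7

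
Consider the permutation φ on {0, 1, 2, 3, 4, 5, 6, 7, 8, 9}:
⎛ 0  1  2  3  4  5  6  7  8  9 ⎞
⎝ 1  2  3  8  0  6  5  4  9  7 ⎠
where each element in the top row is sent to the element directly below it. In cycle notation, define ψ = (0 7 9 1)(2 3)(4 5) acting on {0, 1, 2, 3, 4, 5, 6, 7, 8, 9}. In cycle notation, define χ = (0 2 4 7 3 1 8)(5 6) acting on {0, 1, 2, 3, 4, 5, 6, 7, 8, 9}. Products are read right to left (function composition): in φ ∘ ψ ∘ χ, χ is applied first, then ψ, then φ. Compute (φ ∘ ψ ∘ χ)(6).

Apply the permutations in order: χ(6) = 5, then ψ(5) = 4, then φ(4) = 0. So (φ ∘ ψ ∘ χ)(6) = 0.

0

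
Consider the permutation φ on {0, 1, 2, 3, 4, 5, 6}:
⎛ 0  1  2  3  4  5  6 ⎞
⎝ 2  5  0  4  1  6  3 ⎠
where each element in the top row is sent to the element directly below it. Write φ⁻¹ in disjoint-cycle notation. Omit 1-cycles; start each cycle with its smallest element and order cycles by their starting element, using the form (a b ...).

The cycle decomposition of φ is (0 2)(1 5 6 3 4).
The inverse reverses every cycle; in canonical form, φ⁻¹ = (0 2)(1 4 3 6 5).

(0 2)(1 4 3 6 5)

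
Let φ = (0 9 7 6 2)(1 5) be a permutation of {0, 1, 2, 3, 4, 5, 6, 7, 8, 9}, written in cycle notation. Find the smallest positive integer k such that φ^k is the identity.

The cycle type of φ is (5, 2, 1, 1, 1).
Since disjoint cycles commute, ord(φ) = lcm(5, 2) = 10.

10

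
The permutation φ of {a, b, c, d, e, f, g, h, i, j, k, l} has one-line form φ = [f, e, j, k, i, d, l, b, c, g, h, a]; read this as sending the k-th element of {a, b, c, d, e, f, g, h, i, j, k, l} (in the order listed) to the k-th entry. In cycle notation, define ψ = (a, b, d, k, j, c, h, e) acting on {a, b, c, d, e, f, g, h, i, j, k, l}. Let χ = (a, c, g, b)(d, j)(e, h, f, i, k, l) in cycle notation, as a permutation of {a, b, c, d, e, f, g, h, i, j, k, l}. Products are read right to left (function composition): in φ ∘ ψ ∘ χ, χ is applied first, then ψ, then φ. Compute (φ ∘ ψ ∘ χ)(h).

d

Apply the permutations in order: χ(h) = f, then ψ(f) = f, then φ(f) = d. So (φ ∘ ψ ∘ χ)(h) = d.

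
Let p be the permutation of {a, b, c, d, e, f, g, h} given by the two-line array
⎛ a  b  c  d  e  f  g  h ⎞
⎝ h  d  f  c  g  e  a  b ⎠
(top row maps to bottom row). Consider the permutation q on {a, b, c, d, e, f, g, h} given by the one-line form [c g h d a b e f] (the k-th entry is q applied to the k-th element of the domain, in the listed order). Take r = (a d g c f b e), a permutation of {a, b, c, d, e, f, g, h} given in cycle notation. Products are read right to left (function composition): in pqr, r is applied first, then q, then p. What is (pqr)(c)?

d

Chase c: r(c) = f; q(f) = b; p(b) = d. Hence (pqr)(c) = d.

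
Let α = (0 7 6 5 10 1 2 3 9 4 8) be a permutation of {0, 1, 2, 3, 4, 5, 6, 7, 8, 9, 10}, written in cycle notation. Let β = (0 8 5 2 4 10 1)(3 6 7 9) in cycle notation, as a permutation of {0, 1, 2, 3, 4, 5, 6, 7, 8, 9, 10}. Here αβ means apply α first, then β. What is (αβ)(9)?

10

First apply α: α(9) = 4, then β(4) = 10. Thus (αβ)(9) = 10.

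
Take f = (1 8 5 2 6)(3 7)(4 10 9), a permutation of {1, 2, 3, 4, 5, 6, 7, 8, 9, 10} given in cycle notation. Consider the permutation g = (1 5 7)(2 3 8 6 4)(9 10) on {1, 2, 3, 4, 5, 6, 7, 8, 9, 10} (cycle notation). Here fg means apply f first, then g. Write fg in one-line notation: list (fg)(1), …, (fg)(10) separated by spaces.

For each element, apply f then g: 1 → 8 → 6; 2 → 6 → 4; 3 → 7 → 1; 4 → 10 → 9; 5 → 2 → 3; 6 → 1 → 5; 7 → 3 → 8; 8 → 5 → 7; 9 → 4 → 2; 10 → 9 → 10.
So fg in one-line form is 6 4 1 9 3 5 8 7 2 10.

6 4 1 9 3 5 8 7 2 10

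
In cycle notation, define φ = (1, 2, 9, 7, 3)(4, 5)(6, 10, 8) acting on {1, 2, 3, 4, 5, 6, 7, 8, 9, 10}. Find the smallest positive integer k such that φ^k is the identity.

30

The disjoint cycles have lengths 5, 3, 2.
Since disjoint cycles commute, ord(φ) = lcm(5, 3, 2) = 30.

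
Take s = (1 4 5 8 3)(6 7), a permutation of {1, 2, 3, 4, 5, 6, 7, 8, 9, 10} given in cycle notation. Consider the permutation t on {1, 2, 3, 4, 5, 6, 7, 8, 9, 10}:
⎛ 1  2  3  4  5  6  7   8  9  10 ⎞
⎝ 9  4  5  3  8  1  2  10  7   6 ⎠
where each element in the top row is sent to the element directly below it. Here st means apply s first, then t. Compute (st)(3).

s(3) = 1, then t(1) = 9; composing gives (st)(3) = 9.

9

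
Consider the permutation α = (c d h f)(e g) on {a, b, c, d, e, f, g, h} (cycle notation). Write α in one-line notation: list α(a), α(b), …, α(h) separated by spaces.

a b d h g c e f

Image by image: a↦a, b↦b, c↦d, d↦h, e↦g, f↦c, g↦e, h↦f.
Listing these in domain order gives a b d h g c e f.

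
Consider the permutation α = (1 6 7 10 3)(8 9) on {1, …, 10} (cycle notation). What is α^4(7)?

7 lies in the 5-cycle (1 6 7 10 3).
Advancing 4 steps from 7: 7 → 10 → 3 → 1 → 6.

6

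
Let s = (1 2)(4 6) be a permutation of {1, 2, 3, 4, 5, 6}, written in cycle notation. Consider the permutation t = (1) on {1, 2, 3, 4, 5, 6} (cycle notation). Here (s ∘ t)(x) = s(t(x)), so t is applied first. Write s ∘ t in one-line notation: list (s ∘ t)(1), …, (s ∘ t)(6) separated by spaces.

2 1 3 6 5 4

(s ∘ t)(x) = s(t(x)). Computing each image: s(t(1)) = s(1) = 2, s(t(2)) = s(2) = 1, s(t(3)) = s(3) = 3, s(t(4)) = s(4) = 6, s(t(5)) = s(5) = 5, s(t(6)) = s(6) = 4.
Hence s ∘ t = [2 1 3 6 5 4].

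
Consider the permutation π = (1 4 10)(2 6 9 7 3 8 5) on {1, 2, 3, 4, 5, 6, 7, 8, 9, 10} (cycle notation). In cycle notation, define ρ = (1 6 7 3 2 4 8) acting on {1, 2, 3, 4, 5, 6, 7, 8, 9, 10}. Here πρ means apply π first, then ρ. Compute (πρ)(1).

8

(πρ)(1) = ρ(π(1)). π(1) = 4, then ρ(4) = 8. So (πρ)(1) = 8.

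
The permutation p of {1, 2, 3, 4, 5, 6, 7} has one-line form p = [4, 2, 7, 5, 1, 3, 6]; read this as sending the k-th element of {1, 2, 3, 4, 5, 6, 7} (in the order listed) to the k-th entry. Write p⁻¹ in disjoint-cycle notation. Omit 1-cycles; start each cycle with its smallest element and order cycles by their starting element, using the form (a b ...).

The cycle decomposition of p is (1 4 5)(3 7 6).
The inverse reverses every cycle; in canonical form, p⁻¹ = (1 5 4)(3 6 7).

(1 5 4)(3 6 7)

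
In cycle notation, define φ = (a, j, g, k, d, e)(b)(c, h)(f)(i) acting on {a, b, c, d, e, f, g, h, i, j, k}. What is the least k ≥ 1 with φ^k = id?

The disjoint cycles have lengths 6, 2, 1, 1, 1.
The order of φ is the least common multiple of its cycle lengths: lcm(6, 2) = 6.

6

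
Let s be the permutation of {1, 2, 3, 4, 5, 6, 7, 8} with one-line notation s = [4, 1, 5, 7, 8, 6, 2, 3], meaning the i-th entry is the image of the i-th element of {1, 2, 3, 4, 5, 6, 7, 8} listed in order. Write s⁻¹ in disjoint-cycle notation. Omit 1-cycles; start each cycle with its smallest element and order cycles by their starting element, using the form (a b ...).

The cycle decomposition of s is (1 4 7 2)(3 5 8).
The inverse reverses every cycle; in canonical form, s⁻¹ = (1 2 7 4)(3 8 5).

(1 2 7 4)(3 8 5)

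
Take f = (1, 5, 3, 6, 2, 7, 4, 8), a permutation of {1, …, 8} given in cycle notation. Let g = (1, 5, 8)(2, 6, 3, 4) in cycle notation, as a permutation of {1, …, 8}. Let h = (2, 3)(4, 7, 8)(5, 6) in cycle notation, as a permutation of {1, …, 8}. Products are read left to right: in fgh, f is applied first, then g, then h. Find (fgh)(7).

3

(fgh)(7) = h(g(f(7))). f(7) = 4, then g(4) = 2, then h(2) = 3, so the result is 3.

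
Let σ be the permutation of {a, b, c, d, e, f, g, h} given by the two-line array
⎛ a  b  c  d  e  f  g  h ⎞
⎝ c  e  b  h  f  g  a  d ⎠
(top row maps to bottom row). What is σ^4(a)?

f

Tracing a → c → … returns to a after 6 steps, so a lies in a 6-cycle (a c b e f g).
Stepping 4 places around the cycle: a → c → b → e → f.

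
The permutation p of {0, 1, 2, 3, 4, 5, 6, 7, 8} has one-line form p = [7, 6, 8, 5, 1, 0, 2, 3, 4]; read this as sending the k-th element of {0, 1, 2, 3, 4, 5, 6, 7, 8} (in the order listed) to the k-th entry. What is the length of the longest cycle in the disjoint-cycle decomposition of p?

5

Decomposing into disjoint cycles gives (0 7 3 5)(1 6 2 8 4); the longest has length 5.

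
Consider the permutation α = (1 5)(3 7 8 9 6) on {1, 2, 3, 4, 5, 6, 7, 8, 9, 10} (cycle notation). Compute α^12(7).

7 lies in the 5-cycle (3 7 8 9 6).
On a 5-cycle, α^5 is the identity, so α^12 = α^2 there (12 ≡ 2 mod 5).
Advancing 2 steps from 7: 7 → 8 → 9.

9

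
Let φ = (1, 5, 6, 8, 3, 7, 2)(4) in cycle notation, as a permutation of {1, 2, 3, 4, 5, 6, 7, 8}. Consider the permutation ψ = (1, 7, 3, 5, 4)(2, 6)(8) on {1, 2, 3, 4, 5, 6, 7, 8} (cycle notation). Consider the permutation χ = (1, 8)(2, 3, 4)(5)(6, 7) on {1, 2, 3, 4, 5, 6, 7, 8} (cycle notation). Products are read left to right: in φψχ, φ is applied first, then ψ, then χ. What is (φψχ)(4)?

8

Apply the permutations in order: φ(4) = 4, then ψ(4) = 1, then χ(1) = 8. So (φψχ)(4) = 8.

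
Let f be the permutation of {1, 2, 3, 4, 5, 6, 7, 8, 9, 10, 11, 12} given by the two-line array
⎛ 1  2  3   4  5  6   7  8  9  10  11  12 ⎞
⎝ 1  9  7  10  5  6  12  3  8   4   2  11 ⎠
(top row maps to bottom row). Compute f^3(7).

Tracing 7 → 12 → … returns to 7 after 7 steps, so 7 lies in a 7-cycle (2 9 8 3 7 12 11).
Stepping 3 places around the cycle: 7 → 12 → 11 → 2.

2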